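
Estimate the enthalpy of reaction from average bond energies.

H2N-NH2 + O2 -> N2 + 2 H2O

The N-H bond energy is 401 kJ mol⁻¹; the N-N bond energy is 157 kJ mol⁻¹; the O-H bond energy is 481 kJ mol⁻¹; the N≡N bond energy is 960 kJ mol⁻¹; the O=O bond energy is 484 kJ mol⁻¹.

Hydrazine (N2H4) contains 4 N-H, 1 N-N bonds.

Bonds broken (reactants):
  N-H: 4 × 401 = 1604
  N-N: 1 × 157 = 157
  O=O: 1 × 484 = 484
  Σ(broken) = 2245 kJ
Bonds formed (products):
  N≡N: 1 × 960 = 960
  O-H: 4 × 481 = 1924
  Σ(formed) = 2884 kJ
ΔH = Σ(broken) − Σ(formed) = 2245 − 2884 = −639 kJ

ΔH ≈ −639 kJ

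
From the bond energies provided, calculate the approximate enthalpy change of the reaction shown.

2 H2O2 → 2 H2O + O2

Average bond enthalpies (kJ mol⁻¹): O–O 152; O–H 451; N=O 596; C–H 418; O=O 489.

Bonds broken (reactants):
  O–H: 4 × 451 = 1804
  O–O: 2 × 152 = 304
  Σ(broken) = 2108 kJ
Bonds formed (products):
  O–H: 4 × 451 = 1804
  O=O: 1 × 489 = 489
  Σ(formed) = 2293 kJ
ΔH = Σ(broken) − Σ(formed) = 2108 − 2293 = −185 kJ

ΔH ≈ −185 kJ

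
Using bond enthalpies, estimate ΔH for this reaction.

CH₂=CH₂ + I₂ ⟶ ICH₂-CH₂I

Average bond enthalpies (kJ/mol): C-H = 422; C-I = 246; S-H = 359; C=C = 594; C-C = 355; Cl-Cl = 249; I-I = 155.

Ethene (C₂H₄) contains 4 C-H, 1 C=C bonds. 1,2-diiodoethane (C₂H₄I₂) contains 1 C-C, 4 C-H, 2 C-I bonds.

Bonds broken (reactants):
  C-H: 4 × 422 = 1688
  C=C: 1 × 594 = 594
  I-I: 1 × 155 = 155
  Σ(broken) = 2437 kJ
Bonds formed (products):
  C-C: 1 × 355 = 355
  C-H: 4 × 422 = 1688
  C-I: 2 × 246 = 492
  Σ(formed) = 2535 kJ
ΔH = Σ(broken) − Σ(formed) = 2437 − 2535 = −98 kJ

ΔH ≈ −98 kJ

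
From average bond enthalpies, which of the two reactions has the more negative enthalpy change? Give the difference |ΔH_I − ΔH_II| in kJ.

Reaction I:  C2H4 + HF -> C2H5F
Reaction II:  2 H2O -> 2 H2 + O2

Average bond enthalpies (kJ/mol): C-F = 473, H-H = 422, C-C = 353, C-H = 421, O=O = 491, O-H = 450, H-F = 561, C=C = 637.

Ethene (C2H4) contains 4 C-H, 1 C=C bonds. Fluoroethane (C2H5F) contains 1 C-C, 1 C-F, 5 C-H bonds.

Reaction I, by 514 kJ

Reaction I:
  Bonds broken (reactants):
    C-H: 4 × 421 = 1684
    C=C: 1 × 637 = 637
    H-F: 1 × 561 = 561
    Σ(broken) = 2882 kJ
  Bonds formed (products):
    C-C: 1 × 353 = 353
    C-F: 1 × 473 = 473
    C-H: 5 × 421 = 2105
    Σ(formed) = 2931 kJ
  ΔH_I = 2882 − 2931 = −49 kJ
Reaction II:
  Bonds broken (reactants):
    O-H: 4 × 450 = 1800
    Σ(broken) = 1800 kJ
  Bonds formed (products):
    H-H: 2 × 422 = 844
    O=O: 1 × 491 = 491
    Σ(formed) = 1335 kJ
  ΔH_II = 1800 − 1335 = +465 kJ
ΔH_I − ΔH_II = −514 kJ, so reaction I has the more negative ΔH; |ΔH_I − ΔH_II| = 514 kJ.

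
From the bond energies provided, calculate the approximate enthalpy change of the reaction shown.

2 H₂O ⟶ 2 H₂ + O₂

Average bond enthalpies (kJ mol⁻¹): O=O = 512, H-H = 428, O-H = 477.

ΔH ≈ +540 kJ

Bonds broken (reactants):
  O-H: 4 × 477 = 1908
  Σ(broken) = 1908 kJ
Bonds formed (products):
  H-H: 2 × 428 = 856
  O=O: 1 × 512 = 512
  Σ(formed) = 1368 kJ
ΔH = Σ(broken) − Σ(formed) = 1908 − 1368 = +540 kJ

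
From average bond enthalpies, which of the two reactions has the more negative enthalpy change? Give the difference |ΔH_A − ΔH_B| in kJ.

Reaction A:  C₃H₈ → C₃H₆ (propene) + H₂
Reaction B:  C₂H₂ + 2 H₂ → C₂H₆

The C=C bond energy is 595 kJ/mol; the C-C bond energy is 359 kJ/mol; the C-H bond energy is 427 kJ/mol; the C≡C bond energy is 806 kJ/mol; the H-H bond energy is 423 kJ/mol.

Reaction A:
  Bonds broken (reactants):
    C-C: 2 × 359 = 718
    C-H: 8 × 427 = 3416
    Σ(broken) = 4134 kJ
  Bonds formed (products):
    C-C: 1 × 359 = 359
    C-H: 6 × 427 = 2562
    C=C: 1 × 595 = 595
    H-H: 1 × 423 = 423
    Σ(formed) = 3939 kJ
  ΔH_A = 4134 − 3939 = +195 kJ
Reaction B:
  Bonds broken (reactants):
    C≡C: 1 × 806 = 806
    C-H: 2 × 427 = 854
    H-H: 2 × 423 = 846
    Σ(broken) = 2506 kJ
  Bonds formed (products):
    C-C: 1 × 359 = 359
    C-H: 6 × 427 = 2562
    Σ(formed) = 2921 kJ
  ΔH_B = 2506 − 2921 = −415 kJ
ΔH_A − ΔH_B = +610 kJ, so reaction B has the more negative ΔH; |ΔH_A − ΔH_B| = 610 kJ.

Reaction B, by 610 kJ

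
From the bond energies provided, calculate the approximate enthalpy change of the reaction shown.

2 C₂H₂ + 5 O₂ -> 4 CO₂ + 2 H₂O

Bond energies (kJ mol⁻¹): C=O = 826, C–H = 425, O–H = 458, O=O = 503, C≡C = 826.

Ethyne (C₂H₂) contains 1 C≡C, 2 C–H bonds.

Bonds broken (reactants):
  C≡C: 2 × 826 = 1652
  C–H: 4 × 425 = 1700
  O=O: 5 × 503 = 2515
  Σ(broken) = 5867 kJ
Bonds formed (products):
  C=O: 8 × 826 = 6608
  O–H: 4 × 458 = 1832
  Σ(formed) = 8440 kJ
ΔH = Σ(broken) − Σ(formed) = 5867 − 8440 = −2573 kJ

ΔH ≈ −2573 kJ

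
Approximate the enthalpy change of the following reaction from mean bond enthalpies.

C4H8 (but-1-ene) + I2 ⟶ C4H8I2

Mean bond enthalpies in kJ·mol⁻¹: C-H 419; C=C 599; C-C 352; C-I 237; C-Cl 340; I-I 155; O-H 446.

Bonds broken (reactants):
  C-C: 2 × 352 = 704
  C-H: 8 × 419 = 3352
  C=C: 1 × 599 = 599
  I-I: 1 × 155 = 155
  Σ(broken) = 4810 kJ
Bonds formed (products):
  C-C: 3 × 352 = 1056
  C-H: 8 × 419 = 3352
  C-I: 2 × 237 = 474
  Σ(formed) = 4882 kJ
ΔH = Σ(broken) − Σ(formed) = 4810 − 4882 = −72 kJ

ΔH ≈ −72 kJ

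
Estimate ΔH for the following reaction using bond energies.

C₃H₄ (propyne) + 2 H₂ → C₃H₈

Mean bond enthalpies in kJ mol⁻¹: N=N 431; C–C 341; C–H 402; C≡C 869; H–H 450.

ΔH ≈ −180 kJ

Bonds broken (reactants):
  C≡C: 1 × 869 = 869
  C–C: 1 × 341 = 341
  C–H: 4 × 402 = 1608
  H–H: 2 × 450 = 900
  Σ(broken) = 3718 kJ
Bonds formed (products):
  C–C: 2 × 341 = 682
  C–H: 8 × 402 = 3216
  Σ(formed) = 3898 kJ
ΔH = Σ(broken) − Σ(formed) = 3718 − 3898 = −180 kJ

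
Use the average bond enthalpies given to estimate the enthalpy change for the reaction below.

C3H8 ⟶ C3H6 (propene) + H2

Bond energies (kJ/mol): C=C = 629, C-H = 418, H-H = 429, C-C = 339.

ΔH ≈ +117 kJ

Bonds broken (reactants):
  C-C: 2 × 339 = 678
  C-H: 8 × 418 = 3344
  Σ(broken) = 4022 kJ
Bonds formed (products):
  C-C: 1 × 339 = 339
  C-H: 6 × 418 = 2508
  C=C: 1 × 629 = 629
  H-H: 1 × 429 = 429
  Σ(formed) = 3905 kJ
ΔH = Σ(broken) − Σ(formed) = 4022 − 3905 = +117 kJ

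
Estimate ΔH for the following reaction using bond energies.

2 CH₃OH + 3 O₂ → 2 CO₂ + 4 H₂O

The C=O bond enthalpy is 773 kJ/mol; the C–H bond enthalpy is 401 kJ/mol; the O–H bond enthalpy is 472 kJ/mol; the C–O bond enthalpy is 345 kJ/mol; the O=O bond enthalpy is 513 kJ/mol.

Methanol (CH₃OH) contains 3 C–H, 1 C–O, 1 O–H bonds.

ΔH ≈ −1289 kJ

Bonds broken (reactants):
  C–H: 6 × 401 = 2406
  C–O: 2 × 345 = 690
  O–H: 2 × 472 = 944
  O=O: 3 × 513 = 1539
  Σ(broken) = 5579 kJ
Bonds formed (products):
  C=O: 4 × 773 = 3092
  O–H: 8 × 472 = 3776
  Σ(formed) = 6868 kJ
ΔH = Σ(broken) − Σ(formed) = 5579 − 6868 = −1289 kJ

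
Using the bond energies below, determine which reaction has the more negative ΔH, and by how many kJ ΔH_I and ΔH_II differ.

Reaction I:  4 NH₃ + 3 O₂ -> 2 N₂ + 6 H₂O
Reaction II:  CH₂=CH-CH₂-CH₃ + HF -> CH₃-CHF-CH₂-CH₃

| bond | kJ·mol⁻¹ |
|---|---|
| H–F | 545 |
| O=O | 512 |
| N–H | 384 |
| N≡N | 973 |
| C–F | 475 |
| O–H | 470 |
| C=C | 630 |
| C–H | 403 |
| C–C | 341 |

Reaction I:
  Bonds broken (reactants):
    N–H: 12 × 384 = 4608
    O=O: 3 × 512 = 1536
    Σ(broken) = 6144 kJ
  Bonds formed (products):
    N≡N: 2 × 973 = 1946
    O–H: 12 × 470 = 5640
    Σ(formed) = 7586 kJ
  ΔH_I = 6144 − 7586 = −1442 kJ
Reaction II:
  Bonds broken (reactants):
    C–C: 2 × 341 = 682
    C–H: 8 × 403 = 3224
    C=C: 1 × 630 = 630
    H–F: 1 × 545 = 545
    Σ(broken) = 5081 kJ
  Bonds formed (products):
    C–C: 3 × 341 = 1023
    C–F: 1 × 475 = 475
    C–H: 9 × 403 = 3627
    Σ(formed) = 5125 kJ
  ΔH_II = 5081 − 5125 = −44 kJ
ΔH_I − ΔH_II = −1398 kJ, so reaction I has the more negative ΔH; |ΔH_I − ΔH_II| = 1398 kJ.

Reaction I, by 1398 kJ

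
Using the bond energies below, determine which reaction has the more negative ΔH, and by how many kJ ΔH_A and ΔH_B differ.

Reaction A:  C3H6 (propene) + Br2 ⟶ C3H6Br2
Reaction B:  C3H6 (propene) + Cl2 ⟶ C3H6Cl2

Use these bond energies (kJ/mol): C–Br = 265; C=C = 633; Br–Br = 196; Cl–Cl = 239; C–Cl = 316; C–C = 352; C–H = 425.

Reaction B, by 59 kJ

Reaction A:
  Bonds broken (reactants):
    Br–Br: 1 × 196 = 196
    C–C: 1 × 352 = 352
    C–H: 6 × 425 = 2550
    C=C: 1 × 633 = 633
    Σ(broken) = 3731 kJ
  Bonds formed (products):
    C–Br: 2 × 265 = 530
    C–C: 2 × 352 = 704
    C–H: 6 × 425 = 2550
    Σ(formed) = 3784 kJ
  ΔH_A = 3731 − 3784 = −53 kJ
Reaction B:
  Bonds broken (reactants):
    C–C: 1 × 352 = 352
    C–H: 6 × 425 = 2550
    C=C: 1 × 633 = 633
    Cl–Cl: 1 × 239 = 239
    Σ(broken) = 3774 kJ
  Bonds formed (products):
    C–C: 2 × 352 = 704
    C–Cl: 2 × 316 = 632
    C–H: 6 × 425 = 2550
    Σ(formed) = 3886 kJ
  ΔH_B = 3774 − 3886 = −112 kJ
ΔH_A − ΔH_B = +59 kJ, so reaction B has the more negative ΔH; |ΔH_A − ΔH_B| = 59 kJ.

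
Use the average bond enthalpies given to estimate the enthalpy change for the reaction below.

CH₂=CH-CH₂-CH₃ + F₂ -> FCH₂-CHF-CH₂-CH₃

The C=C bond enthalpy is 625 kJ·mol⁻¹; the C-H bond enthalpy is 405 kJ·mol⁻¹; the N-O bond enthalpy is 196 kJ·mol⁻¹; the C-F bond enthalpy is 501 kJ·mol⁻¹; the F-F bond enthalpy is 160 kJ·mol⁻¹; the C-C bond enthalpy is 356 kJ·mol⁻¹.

Bonds broken (reactants):
  C-C: 2 × 356 = 712
  C-H: 8 × 405 = 3240
  C=C: 1 × 625 = 625
  F-F: 1 × 160 = 160
  Σ(broken) = 4737 kJ
Bonds formed (products):
  C-C: 3 × 356 = 1068
  C-F: 2 × 501 = 1002
  C-H: 8 × 405 = 3240
  Σ(formed) = 5310 kJ
ΔH = Σ(broken) − Σ(formed) = 4737 − 5310 = −573 kJ

ΔH ≈ −573 kJ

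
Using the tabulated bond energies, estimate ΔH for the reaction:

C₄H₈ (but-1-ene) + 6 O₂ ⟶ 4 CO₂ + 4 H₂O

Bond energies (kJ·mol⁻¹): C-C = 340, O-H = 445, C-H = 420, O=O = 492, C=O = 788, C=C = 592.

ΔH ≈ −2280 kJ

Bonds broken (reactants):
  C-C: 2 × 340 = 680
  C-H: 8 × 420 = 3360
  C=C: 1 × 592 = 592
  O=O: 6 × 492 = 2952
  Σ(broken) = 7584 kJ
Bonds formed (products):
  C=O: 8 × 788 = 6304
  O-H: 8 × 445 = 3560
  Σ(formed) = 9864 kJ
ΔH = Σ(broken) − Σ(formed) = 7584 − 9864 = −2280 kJ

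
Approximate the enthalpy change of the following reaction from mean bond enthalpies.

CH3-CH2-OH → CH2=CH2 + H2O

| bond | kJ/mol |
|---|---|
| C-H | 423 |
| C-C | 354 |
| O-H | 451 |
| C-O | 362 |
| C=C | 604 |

ΔH ≈ +84 kJ

Bonds broken (reactants):
  C-C: 1 × 354 = 354
  C-H: 5 × 423 = 2115
  C-O: 1 × 362 = 362
  O-H: 1 × 451 = 451
  Σ(broken) = 3282 kJ
Bonds formed (products):
  C-H: 4 × 423 = 1692
  C=C: 1 × 604 = 604
  O-H: 2 × 451 = 902
  Σ(formed) = 3198 kJ
ΔH = Σ(broken) − Σ(formed) = 3282 − 3198 = +84 kJ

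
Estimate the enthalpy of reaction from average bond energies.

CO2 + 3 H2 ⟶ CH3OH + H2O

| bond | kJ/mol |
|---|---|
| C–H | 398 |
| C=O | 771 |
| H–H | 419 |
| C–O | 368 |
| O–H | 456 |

ΔH ≈ −131 kJ

Bonds broken (reactants):
  C=O: 2 × 771 = 1542
  H–H: 3 × 419 = 1257
  Σ(broken) = 2799 kJ
Bonds formed (products):
  C–H: 3 × 398 = 1194
  C–O: 1 × 368 = 368
  O–H: 3 × 456 = 1368
  Σ(formed) = 2930 kJ
ΔH = Σ(broken) − Σ(formed) = 2799 − 2930 = −131 kJ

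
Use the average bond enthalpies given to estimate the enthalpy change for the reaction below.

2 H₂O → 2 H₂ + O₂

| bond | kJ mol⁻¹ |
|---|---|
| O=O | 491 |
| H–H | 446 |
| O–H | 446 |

ΔH ≈ +401 kJ

Bonds broken (reactants):
  O–H: 4 × 446 = 1784
  Σ(broken) = 1784 kJ
Bonds formed (products):
  H–H: 2 × 446 = 892
  O=O: 1 × 491 = 491
  Σ(formed) = 1383 kJ
ΔH = Σ(broken) − Σ(formed) = 1784 − 1383 = +401 kJ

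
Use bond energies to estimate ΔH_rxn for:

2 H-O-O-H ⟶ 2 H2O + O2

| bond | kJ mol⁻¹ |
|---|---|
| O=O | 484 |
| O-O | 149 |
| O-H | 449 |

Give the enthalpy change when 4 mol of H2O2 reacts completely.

Bonds broken (reactants):
  O-H: 4 × 449 = 1796
  O-O: 2 × 149 = 298
  Σ(broken) = 2094 kJ
Bonds formed (products):
  O-H: 4 × 449 = 1796
  O=O: 1 × 484 = 484
  Σ(formed) = 2280 kJ
ΔH = Σ(broken) − Σ(formed) = 2094 − 2280 = −186 kJ
For 2× the reaction as written: 2 × (−186) = −372 kJ

ΔH = −372 kJ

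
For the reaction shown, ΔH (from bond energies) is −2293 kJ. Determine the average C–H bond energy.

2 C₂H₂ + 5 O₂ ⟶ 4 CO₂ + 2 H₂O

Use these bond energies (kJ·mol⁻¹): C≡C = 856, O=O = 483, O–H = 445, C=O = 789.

D(C–H) ≈ 418 kJ/mol

Let D be the C–H bond energy.
Σ(broken) = 2×856 + 4×D + 5×483 = 4127 + 4D
Σ(formed) = 8×789 + 4×445 = 8092
ΔH = Σ(broken) − Σ(formed) = (4127 + 4D) − (8092) = −3965 + 4D
Setting this equal to −2293 kJ gives 4D = 1672, so D = 418 kJ/mol.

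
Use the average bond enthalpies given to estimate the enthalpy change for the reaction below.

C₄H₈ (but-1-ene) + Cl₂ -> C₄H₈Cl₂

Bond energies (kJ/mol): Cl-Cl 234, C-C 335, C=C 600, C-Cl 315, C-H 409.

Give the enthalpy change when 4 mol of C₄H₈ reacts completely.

ΔH = −524 kJ

Bonds broken (reactants):
  C-C: 2 × 335 = 670
  C-H: 8 × 409 = 3272
  C=C: 1 × 600 = 600
  Cl-Cl: 1 × 234 = 234
  Σ(broken) = 4776 kJ
Bonds formed (products):
  C-C: 3 × 335 = 1005
  C-Cl: 2 × 315 = 630
  C-H: 8 × 409 = 3272
  Σ(formed) = 4907 kJ
ΔH = Σ(broken) − Σ(formed) = 4776 − 4907 = −131 kJ
For 4× the reaction as written: 4 × (−131) = −524 kJ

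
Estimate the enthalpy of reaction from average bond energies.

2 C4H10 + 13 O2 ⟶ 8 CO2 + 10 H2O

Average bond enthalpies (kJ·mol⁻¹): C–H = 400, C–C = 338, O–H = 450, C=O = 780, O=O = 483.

ΔH ≈ −5173 kJ

Bonds broken (reactants):
  C–C: 6 × 338 = 2028
  C–H: 20 × 400 = 8000
  O=O: 13 × 483 = 6279
  Σ(broken) = 16307 kJ
Bonds formed (products):
  C=O: 16 × 780 = 12480
  O–H: 20 × 450 = 9000
  Σ(formed) = 21480 kJ
ΔH = Σ(broken) − Σ(formed) = 16307 − 21480 = −5173 kJ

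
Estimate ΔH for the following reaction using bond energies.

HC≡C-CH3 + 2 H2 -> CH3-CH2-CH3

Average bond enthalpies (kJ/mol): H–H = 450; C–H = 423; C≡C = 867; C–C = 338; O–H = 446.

ΔH ≈ −263 kJ

Bonds broken (reactants):
  C≡C: 1 × 867 = 867
  C–C: 1 × 338 = 338
  C–H: 4 × 423 = 1692
  H–H: 2 × 450 = 900
  Σ(broken) = 3797 kJ
Bonds formed (products):
  C–C: 2 × 338 = 676
  C–H: 8 × 423 = 3384
  Σ(formed) = 4060 kJ
ΔH = Σ(broken) − Σ(formed) = 3797 − 4060 = −263 kJ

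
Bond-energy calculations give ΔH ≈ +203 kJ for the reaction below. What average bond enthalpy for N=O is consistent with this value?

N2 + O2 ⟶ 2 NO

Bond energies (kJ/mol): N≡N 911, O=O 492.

Let D be the N=O bond energy.
Σ(broken) = 1×911 + 1×492 = 1403
Σ(formed) = 2×D = 2D
ΔH = Σ(broken) − Σ(formed) = (1403) − (2D) = +1403 − 2D
Setting this equal to +203 kJ gives 2D = 1200, so D = 600 kJ/mol.

D(N=O) ≈ 600 kJ/mol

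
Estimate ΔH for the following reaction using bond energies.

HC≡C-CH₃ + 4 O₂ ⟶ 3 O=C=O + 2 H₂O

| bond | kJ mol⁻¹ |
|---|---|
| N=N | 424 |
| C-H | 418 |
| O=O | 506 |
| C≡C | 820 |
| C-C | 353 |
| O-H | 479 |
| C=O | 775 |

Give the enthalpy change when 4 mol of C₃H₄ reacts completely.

Bonds broken (reactants):
  C≡C: 1 × 820 = 820
  C-C: 1 × 353 = 353
  C-H: 4 × 418 = 1672
  O=O: 4 × 506 = 2024
  Σ(broken) = 4869 kJ
Bonds formed (products):
  C=O: 6 × 775 = 4650
  O-H: 4 × 479 = 1916
  Σ(formed) = 6566 kJ
ΔH = Σ(broken) − Σ(formed) = 4869 − 6566 = −1697 kJ
For 4× the reaction as written: 4 × (−1697) = −6788 kJ

ΔH = −6788 kJ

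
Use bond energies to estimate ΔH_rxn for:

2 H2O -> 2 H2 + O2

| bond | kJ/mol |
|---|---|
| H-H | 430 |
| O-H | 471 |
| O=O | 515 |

ΔH ≈ +509 kJ

Bonds broken (reactants):
  O-H: 4 × 471 = 1884
  Σ(broken) = 1884 kJ
Bonds formed (products):
  H-H: 2 × 430 = 860
  O=O: 1 × 515 = 515
  Σ(formed) = 1375 kJ
ΔH = Σ(broken) − Σ(formed) = 1884 − 1375 = +509 kJ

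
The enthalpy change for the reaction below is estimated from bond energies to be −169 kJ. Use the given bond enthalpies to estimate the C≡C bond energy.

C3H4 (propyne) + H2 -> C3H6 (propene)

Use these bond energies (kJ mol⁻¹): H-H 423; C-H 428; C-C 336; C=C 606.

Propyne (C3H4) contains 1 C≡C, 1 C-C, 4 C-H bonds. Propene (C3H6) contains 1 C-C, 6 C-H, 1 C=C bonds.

D(C≡C) ≈ 870 kJ/mol

Let D be the C≡C bond energy.
Σ(broken) = 1×D + 1×336 + 4×428 + 1×423 = 2471 + D
Σ(formed) = 1×336 + 6×428 + 1×606 = 3510
ΔH = Σ(broken) − Σ(formed) = (2471 + D) − (3510) = −1039 + D
Setting this equal to −169 kJ gives D = 870 kJ/mol.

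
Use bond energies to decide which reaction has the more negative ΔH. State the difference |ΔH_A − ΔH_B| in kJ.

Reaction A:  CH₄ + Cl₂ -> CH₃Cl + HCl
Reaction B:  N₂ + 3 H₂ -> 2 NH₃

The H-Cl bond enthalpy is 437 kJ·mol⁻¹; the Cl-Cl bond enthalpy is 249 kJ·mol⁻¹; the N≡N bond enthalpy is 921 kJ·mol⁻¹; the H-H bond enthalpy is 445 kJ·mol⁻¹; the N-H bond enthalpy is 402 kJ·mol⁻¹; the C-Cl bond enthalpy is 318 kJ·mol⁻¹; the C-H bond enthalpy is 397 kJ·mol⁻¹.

Reaction B, by 47 kJ

Reaction A:
  Bonds broken (reactants):
    C-H: 4 × 397 = 1588
    Cl-Cl: 1 × 249 = 249
    Σ(broken) = 1837 kJ
  Bonds formed (products):
    C-Cl: 1 × 318 = 318
    C-H: 3 × 397 = 1191
    H-Cl: 1 × 437 = 437
    Σ(formed) = 1946 kJ
  ΔH_A = 1837 − 1946 = −109 kJ
Reaction B:
  Bonds broken (reactants):
    H-H: 3 × 445 = 1335
    N≡N: 1 × 921 = 921
    Σ(broken) = 2256 kJ
  Bonds formed (products):
    N-H: 6 × 402 = 2412
    Σ(formed) = 2412 kJ
  ΔH_B = 2256 − 2412 = −156 kJ
ΔH_A − ΔH_B = +47 kJ, so reaction B has the more negative ΔH; |ΔH_A − ΔH_B| = 47 kJ.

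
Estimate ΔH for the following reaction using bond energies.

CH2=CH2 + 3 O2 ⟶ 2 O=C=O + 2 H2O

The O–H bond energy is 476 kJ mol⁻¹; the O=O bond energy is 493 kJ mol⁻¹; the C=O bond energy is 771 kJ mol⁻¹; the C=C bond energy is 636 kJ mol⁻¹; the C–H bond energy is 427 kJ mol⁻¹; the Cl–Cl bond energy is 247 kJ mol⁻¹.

ΔH ≈ −1165 kJ

Bonds broken (reactants):
  C–H: 4 × 427 = 1708
  C=C: 1 × 636 = 636
  O=O: 3 × 493 = 1479
  Σ(broken) = 3823 kJ
Bonds formed (products):
  C=O: 4 × 771 = 3084
  O–H: 4 × 476 = 1904
  Σ(formed) = 4988 kJ
ΔH = Σ(broken) − Σ(formed) = 3823 − 4988 = −1165 kJ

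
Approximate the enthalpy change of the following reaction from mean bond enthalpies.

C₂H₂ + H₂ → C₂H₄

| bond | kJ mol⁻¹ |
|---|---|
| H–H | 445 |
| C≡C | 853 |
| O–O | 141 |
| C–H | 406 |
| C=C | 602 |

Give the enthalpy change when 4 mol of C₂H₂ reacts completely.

Bonds broken (reactants):
  C≡C: 1 × 853 = 853
  C–H: 2 × 406 = 812
  H–H: 1 × 445 = 445
  Σ(broken) = 2110 kJ
Bonds formed (products):
  C–H: 4 × 406 = 1624
  C=C: 1 × 602 = 602
  Σ(formed) = 2226 kJ
ΔH = Σ(broken) − Σ(formed) = 2110 − 2226 = −116 kJ
For 4× the reaction as written: 4 × (−116) = −464 kJ

ΔH = −464 kJ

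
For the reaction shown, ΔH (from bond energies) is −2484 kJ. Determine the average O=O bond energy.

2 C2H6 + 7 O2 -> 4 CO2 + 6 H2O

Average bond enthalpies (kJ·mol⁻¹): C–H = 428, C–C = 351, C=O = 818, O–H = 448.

D(O=O) ≈ 514 kJ/mol

Let D be the O=O bond energy.
Σ(broken) = 2×351 + 12×428 + 7×D = 5838 + 7D
Σ(formed) = 8×818 + 12×448 = 11920
ΔH = Σ(broken) − Σ(formed) = (5838 + 7D) − (11920) = −6082 + 7D
Setting this equal to −2484 kJ gives 7D = 3598, so D = 514 kJ/mol.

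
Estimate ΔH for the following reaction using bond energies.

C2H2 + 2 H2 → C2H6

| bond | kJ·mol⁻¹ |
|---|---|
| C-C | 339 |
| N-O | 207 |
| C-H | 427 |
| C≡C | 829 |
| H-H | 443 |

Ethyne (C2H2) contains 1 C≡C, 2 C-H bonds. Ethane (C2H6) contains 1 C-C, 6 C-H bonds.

Bonds broken (reactants):
  C≡C: 1 × 829 = 829
  C-H: 2 × 427 = 854
  H-H: 2 × 443 = 886
  Σ(broken) = 2569 kJ
Bonds formed (products):
  C-C: 1 × 339 = 339
  C-H: 6 × 427 = 2562
  Σ(formed) = 2901 kJ
ΔH = Σ(broken) − Σ(formed) = 2569 − 2901 = −332 kJ

ΔH ≈ −332 kJ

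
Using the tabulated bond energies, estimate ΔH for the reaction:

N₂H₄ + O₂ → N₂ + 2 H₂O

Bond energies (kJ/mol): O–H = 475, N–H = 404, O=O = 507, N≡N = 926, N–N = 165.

Bonds broken (reactants):
  N–H: 4 × 404 = 1616
  N–N: 1 × 165 = 165
  O=O: 1 × 507 = 507
  Σ(broken) = 2288 kJ
Bonds formed (products):
  N≡N: 1 × 926 = 926
  O–H: 4 × 475 = 1900
  Σ(formed) = 2826 kJ
ΔH = Σ(broken) − Σ(formed) = 2288 − 2826 = −538 kJ

ΔH ≈ −538 kJ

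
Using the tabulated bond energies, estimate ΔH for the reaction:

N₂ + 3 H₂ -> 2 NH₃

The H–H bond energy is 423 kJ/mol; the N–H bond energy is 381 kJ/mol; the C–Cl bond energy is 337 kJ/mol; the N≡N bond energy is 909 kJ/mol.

Bonds broken (reactants):
  H–H: 3 × 423 = 1269
  N≡N: 1 × 909 = 909
  Σ(broken) = 2178 kJ
Bonds formed (products):
  N–H: 6 × 381 = 2286
  Σ(formed) = 2286 kJ
ΔH = Σ(broken) − Σ(formed) = 2178 − 2286 = −108 kJ

ΔH ≈ −108 kJ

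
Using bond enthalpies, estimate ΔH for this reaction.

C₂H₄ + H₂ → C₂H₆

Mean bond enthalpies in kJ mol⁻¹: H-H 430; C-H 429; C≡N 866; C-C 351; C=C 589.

ΔH ≈ −190 kJ

Bonds broken (reactants):
  C-H: 4 × 429 = 1716
  C=C: 1 × 589 = 589
  H-H: 1 × 430 = 430
  Σ(broken) = 2735 kJ
Bonds formed (products):
  C-C: 1 × 351 = 351
  C-H: 6 × 429 = 2574
  Σ(formed) = 2925 kJ
ΔH = Σ(broken) − Σ(formed) = 2735 − 2925 = −190 kJ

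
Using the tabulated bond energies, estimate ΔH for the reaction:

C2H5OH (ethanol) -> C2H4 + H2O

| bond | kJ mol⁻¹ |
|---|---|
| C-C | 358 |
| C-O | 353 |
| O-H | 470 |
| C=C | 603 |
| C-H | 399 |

ΔH ≈ +37 kJ

Bonds broken (reactants):
  C-C: 1 × 358 = 358
  C-H: 5 × 399 = 1995
  C-O: 1 × 353 = 353
  O-H: 1 × 470 = 470
  Σ(broken) = 3176 kJ
Bonds formed (products):
  C-H: 4 × 399 = 1596
  C=C: 1 × 603 = 603
  O-H: 2 × 470 = 940
  Σ(formed) = 3139 kJ
ΔH = Σ(broken) − Σ(formed) = 3176 − 3139 = +37 kJ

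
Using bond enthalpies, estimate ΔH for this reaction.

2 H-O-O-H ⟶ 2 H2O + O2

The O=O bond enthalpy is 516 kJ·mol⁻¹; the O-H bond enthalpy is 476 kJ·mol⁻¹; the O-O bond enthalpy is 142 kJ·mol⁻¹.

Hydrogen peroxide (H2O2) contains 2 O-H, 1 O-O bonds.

Bonds broken (reactants):
  O-H: 4 × 476 = 1904
  O-O: 2 × 142 = 284
  Σ(broken) = 2188 kJ
Bonds formed (products):
  O-H: 4 × 476 = 1904
  O=O: 1 × 516 = 516
  Σ(formed) = 2420 kJ
ΔH = Σ(broken) − Σ(formed) = 2188 − 2420 = −232 kJ

ΔH ≈ −232 kJ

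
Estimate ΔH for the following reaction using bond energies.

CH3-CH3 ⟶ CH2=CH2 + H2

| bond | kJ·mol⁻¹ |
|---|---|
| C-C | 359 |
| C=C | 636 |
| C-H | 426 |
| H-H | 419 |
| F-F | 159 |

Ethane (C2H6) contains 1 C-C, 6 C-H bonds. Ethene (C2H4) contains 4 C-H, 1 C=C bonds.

ΔH ≈ +156 kJ

Bonds broken (reactants):
  C-C: 1 × 359 = 359
  C-H: 6 × 426 = 2556
  Σ(broken) = 2915 kJ
Bonds formed (products):
  C-H: 4 × 426 = 1704
  C=C: 1 × 636 = 636
  H-H: 1 × 419 = 419
  Σ(formed) = 2759 kJ
ΔH = Σ(broken) − Σ(formed) = 2915 − 2759 = +156 kJ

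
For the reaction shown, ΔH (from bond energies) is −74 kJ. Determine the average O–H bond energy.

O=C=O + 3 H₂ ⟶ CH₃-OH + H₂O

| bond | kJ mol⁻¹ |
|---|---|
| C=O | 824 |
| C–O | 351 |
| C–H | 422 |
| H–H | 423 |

D(O–H) ≈ 458 kJ/mol

Let D be the O–H bond energy.
Σ(broken) = 2×824 + 3×423 = 2917
Σ(formed) = 3×422 + 1×351 + 3×D = 1617 + 3D
ΔH = Σ(broken) − Σ(formed) = (2917) − (1617 + 3D) = +1300 − 3D
Setting this equal to −74 kJ gives 3D = 1374, so D = 458 kJ/mol.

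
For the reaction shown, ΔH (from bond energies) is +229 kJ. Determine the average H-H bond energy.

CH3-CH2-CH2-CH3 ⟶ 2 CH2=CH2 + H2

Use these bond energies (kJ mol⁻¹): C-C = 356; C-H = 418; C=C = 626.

D(H-H) ≈ 423 kJ/mol

Let D be the H-H bond energy.
Σ(broken) = 3×356 + 10×418 = 5248
Σ(formed) = 8×418 + 2×626 + 1×D = 4596 + D
ΔH = Σ(broken) − Σ(formed) = (5248) − (4596 + D) = +652 − D
Setting this equal to +229 kJ gives D = 423 kJ/mol.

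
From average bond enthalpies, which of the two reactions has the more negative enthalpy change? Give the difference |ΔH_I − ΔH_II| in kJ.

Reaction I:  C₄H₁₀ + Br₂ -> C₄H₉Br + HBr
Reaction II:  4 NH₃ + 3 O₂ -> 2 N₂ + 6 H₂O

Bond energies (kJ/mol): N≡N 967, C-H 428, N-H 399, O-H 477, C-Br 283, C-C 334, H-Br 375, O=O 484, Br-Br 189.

Reaction I:
  Bonds broken (reactants):
    Br-Br: 1 × 189 = 189
    C-C: 3 × 334 = 1002
    C-H: 10 × 428 = 4280
    Σ(broken) = 5471 kJ
  Bonds formed (products):
    C-Br: 1 × 283 = 283
    C-C: 3 × 334 = 1002
    C-H: 9 × 428 = 3852
    H-Br: 1 × 375 = 375
    Σ(formed) = 5512 kJ
  ΔH_I = 5471 − 5512 = −41 kJ
Reaction II:
  Bonds broken (reactants):
    N-H: 12 × 399 = 4788
    O=O: 3 × 484 = 1452
    Σ(broken) = 6240 kJ
  Bonds formed (products):
    N≡N: 2 × 967 = 1934
    O-H: 12 × 477 = 5724
    Σ(formed) = 7658 kJ
  ΔH_II = 6240 − 7658 = −1418 kJ
ΔH_I − ΔH_II = +1377 kJ, so reaction II has the more negative ΔH; |ΔH_I − ΔH_II| = 1377 kJ.

Reaction II, by 1377 kJ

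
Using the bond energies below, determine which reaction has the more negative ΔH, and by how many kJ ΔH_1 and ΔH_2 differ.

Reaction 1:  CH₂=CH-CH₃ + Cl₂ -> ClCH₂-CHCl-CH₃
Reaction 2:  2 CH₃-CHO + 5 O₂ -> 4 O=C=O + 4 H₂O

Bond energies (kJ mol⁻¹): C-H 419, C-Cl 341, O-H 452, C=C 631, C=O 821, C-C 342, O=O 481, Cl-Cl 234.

Reaction 1:
  Bonds broken (reactants):
    C-C: 1 × 342 = 342
    C-H: 6 × 419 = 2514
    C=C: 1 × 631 = 631
    Cl-Cl: 1 × 234 = 234
    Σ(broken) = 3721 kJ
  Bonds formed (products):
    C-C: 2 × 342 = 684
    C-Cl: 2 × 341 = 682
    C-H: 6 × 419 = 2514
    Σ(formed) = 3880 kJ
  ΔH_1 = 3721 − 3880 = −159 kJ
Reaction 2:
  Bonds broken (reactants):
    C-C: 2 × 342 = 684
    C-H: 8 × 419 = 3352
    C=O: 2 × 821 = 1642
    O=O: 5 × 481 = 2405
    Σ(broken) = 8083 kJ
  Bonds formed (products):
    C=O: 8 × 821 = 6568
    O-H: 8 × 452 = 3616
    Σ(formed) = 10184 kJ
  ΔH_2 = 8083 − 10184 = −2101 kJ
ΔH_1 − ΔH_2 = +1942 kJ, so reaction 2 has the more negative ΔH; |ΔH_1 − ΔH_2| = 1942 kJ.

Reaction 2, by 1942 kJ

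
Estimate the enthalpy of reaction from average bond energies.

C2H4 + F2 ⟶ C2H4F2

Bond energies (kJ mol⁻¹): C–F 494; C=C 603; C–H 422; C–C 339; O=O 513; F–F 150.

ΔH ≈ −574 kJ

Bonds broken (reactants):
  C–H: 4 × 422 = 1688
  C=C: 1 × 603 = 603
  F–F: 1 × 150 = 150
  Σ(broken) = 2441 kJ
Bonds formed (products):
  C–C: 1 × 339 = 339
  C–F: 2 × 494 = 988
  C–H: 4 × 422 = 1688
  Σ(formed) = 3015 kJ
ΔH = Σ(broken) − Σ(formed) = 2441 − 3015 = −574 kJ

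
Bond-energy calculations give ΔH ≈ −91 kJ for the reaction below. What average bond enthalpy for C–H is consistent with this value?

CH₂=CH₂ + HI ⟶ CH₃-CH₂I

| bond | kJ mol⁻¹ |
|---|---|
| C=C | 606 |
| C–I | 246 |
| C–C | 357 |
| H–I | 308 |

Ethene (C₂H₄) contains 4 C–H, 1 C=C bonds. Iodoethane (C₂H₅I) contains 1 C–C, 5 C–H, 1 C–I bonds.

Let D be the C–H bond energy.
Σ(broken) = 4×D + 1×606 + 1×308 = 914 + 4D
Σ(formed) = 1×357 + 5×D + 1×246 = 603 + 5D
ΔH = Σ(broken) − Σ(formed) = (914 + 4D) − (603 + 5D) = +311 − D
Setting this equal to −91 kJ gives D = 402 kJ/mol.

D(C–H) ≈ 402 kJ/mol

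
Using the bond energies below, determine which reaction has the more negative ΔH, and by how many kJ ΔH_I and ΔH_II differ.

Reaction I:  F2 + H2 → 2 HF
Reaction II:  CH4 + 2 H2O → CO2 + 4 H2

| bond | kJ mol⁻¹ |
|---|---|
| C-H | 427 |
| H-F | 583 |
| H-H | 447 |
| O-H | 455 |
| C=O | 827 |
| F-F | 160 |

Reaction I:
  Bonds broken (reactants):
    F-F: 1 × 160 = 160
    H-H: 1 × 447 = 447
    Σ(broken) = 607 kJ
  Bonds formed (products):
    H-F: 2 × 583 = 1166
    Σ(formed) = 1166 kJ
  ΔH_I = 607 − 1166 = −559 kJ
Reaction II:
  Bonds broken (reactants):
    C-H: 4 × 427 = 1708
    O-H: 4 × 455 = 1820
    Σ(broken) = 3528 kJ
  Bonds formed (products):
    C=O: 2 × 827 = 1654
    H-H: 4 × 447 = 1788
    Σ(formed) = 3442 kJ
  ΔH_II = 3528 − 3442 = +86 kJ
ΔH_I − ΔH_II = −645 kJ, so reaction I has the more negative ΔH; |ΔH_I − ΔH_II| = 645 kJ.

Reaction I, by 645 kJ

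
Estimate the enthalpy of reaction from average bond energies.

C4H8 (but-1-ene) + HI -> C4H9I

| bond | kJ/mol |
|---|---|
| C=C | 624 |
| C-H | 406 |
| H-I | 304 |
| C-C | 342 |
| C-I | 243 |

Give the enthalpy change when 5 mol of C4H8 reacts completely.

Bonds broken (reactants):
  C-C: 2 × 342 = 684
  C-H: 8 × 406 = 3248
  C=C: 1 × 624 = 624
  H-I: 1 × 304 = 304
  Σ(broken) = 4860 kJ
Bonds formed (products):
  C-C: 3 × 342 = 1026
  C-H: 9 × 406 = 3654
  C-I: 1 × 243 = 243
  Σ(formed) = 4923 kJ
ΔH = Σ(broken) − Σ(formed) = 4860 − 4923 = −63 kJ
For 5× the reaction as written: 5 × (−63) = −315 kJ

ΔH = −315 kJ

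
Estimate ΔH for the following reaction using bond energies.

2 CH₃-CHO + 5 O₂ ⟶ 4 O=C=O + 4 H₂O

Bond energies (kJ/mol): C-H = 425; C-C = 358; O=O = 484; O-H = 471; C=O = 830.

ΔH ≈ −2212 kJ

Bonds broken (reactants):
  C-C: 2 × 358 = 716
  C-H: 8 × 425 = 3400
  C=O: 2 × 830 = 1660
  O=O: 5 × 484 = 2420
  Σ(broken) = 8196 kJ
Bonds formed (products):
  C=O: 8 × 830 = 6640
  O-H: 8 × 471 = 3768
  Σ(formed) = 10408 kJ
ΔH = Σ(broken) − Σ(formed) = 8196 − 10408 = −2212 kJ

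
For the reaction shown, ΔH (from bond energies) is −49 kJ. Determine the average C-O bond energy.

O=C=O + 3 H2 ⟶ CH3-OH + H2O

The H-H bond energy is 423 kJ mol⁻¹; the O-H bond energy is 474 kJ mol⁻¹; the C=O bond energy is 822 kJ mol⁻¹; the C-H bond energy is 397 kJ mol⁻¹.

Let D be the C-O bond energy.
Σ(broken) = 2×822 + 3×423 = 2913
Σ(formed) = 3×397 + 1×D + 3×474 = 2613 + D
ΔH = Σ(broken) − Σ(formed) = (2913) − (2613 + D) = +300 − D
Setting this equal to −49 kJ gives D = 349 kJ/mol.

D(C-O) ≈ 349 kJ/mol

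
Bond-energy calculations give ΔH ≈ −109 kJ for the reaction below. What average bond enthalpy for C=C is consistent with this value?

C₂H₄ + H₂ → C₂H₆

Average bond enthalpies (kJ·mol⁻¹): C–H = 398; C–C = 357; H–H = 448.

Let D be the C=C bond energy.
Σ(broken) = 4×398 + 1×D + 1×448 = 2040 + D
Σ(formed) = 1×357 + 6×398 = 2745
ΔH = Σ(broken) − Σ(formed) = (2040 + D) − (2745) = −705 + D
Setting this equal to −109 kJ gives D = 596 kJ/mol.

D(C=C) ≈ 596 kJ/mol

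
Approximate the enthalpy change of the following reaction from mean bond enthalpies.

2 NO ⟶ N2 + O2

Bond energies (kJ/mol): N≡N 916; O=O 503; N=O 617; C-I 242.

Bonds broken (reactants):
  N=O: 2 × 617 = 1234
  Σ(broken) = 1234 kJ
Bonds formed (products):
  N≡N: 1 × 916 = 916
  O=O: 1 × 503 = 503
  Σ(formed) = 1419 kJ
ΔH = Σ(broken) − Σ(formed) = 1234 − 1419 = −185 kJ

ΔH ≈ −185 kJ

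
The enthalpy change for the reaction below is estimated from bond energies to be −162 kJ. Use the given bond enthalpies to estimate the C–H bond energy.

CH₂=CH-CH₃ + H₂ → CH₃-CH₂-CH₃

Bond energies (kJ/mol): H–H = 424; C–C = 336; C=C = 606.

D(C–H) ≈ 428 kJ/mol

Let D be the C–H bond energy.
Σ(broken) = 1×336 + 6×D + 1×606 + 1×424 = 1366 + 6D
Σ(formed) = 2×336 + 8×D = 672 + 8D
ΔH = Σ(broken) − Σ(formed) = (1366 + 6D) − (672 + 8D) = +694 − 2D
Setting this equal to −162 kJ gives 2D = 856, so D = 428 kJ/mol.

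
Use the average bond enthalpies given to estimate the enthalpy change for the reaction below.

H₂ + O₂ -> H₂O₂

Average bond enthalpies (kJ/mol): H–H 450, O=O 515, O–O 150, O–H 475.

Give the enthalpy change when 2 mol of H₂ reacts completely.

Bonds broken (reactants):
  H–H: 1 × 450 = 450
  O=O: 1 × 515 = 515
  Σ(broken) = 965 kJ
Bonds formed (products):
  O–H: 2 × 475 = 950
  O–O: 1 × 150 = 150
  Σ(formed) = 1100 kJ
ΔH = Σ(broken) − Σ(formed) = 965 − 1100 = −135 kJ
For 2× the reaction as written: 2 × (−135) = −270 kJ

ΔH = −270 kJ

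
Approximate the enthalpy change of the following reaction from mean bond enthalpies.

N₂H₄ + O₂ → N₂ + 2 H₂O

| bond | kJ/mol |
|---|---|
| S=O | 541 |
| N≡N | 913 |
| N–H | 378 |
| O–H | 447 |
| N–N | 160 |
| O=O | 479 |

Bonds broken (reactants):
  N–H: 4 × 378 = 1512
  N–N: 1 × 160 = 160
  O=O: 1 × 479 = 479
  Σ(broken) = 2151 kJ
Bonds formed (products):
  N≡N: 1 × 913 = 913
  O–H: 4 × 447 = 1788
  Σ(formed) = 2701 kJ
ΔH = Σ(broken) − Σ(formed) = 2151 − 2701 = −550 kJ

ΔH ≈ −550 kJ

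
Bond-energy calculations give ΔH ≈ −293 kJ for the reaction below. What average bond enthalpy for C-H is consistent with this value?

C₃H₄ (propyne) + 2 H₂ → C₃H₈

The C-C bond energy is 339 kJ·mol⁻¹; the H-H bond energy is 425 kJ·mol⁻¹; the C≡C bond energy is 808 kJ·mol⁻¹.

Let D be the C-H bond energy.
Σ(broken) = 1×808 + 1×339 + 4×D + 2×425 = 1997 + 4D
Σ(formed) = 2×339 + 8×D = 678 + 8D
ΔH = Σ(broken) − Σ(formed) = (1997 + 4D) − (678 + 8D) = +1319 − 4D
Setting this equal to −293 kJ gives 4D = 1612, so D = 403 kJ/mol.

D(C-H) ≈ 403 kJ/mol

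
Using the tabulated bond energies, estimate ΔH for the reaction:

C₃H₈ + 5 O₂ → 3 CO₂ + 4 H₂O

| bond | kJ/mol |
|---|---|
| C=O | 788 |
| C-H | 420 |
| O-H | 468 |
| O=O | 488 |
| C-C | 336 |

Bonds broken (reactants):
  C-C: 2 × 336 = 672
  C-H: 8 × 420 = 3360
  O=O: 5 × 488 = 2440
  Σ(broken) = 6472 kJ
Bonds formed (products):
  C=O: 6 × 788 = 4728
  O-H: 8 × 468 = 3744
  Σ(formed) = 8472 kJ
ΔH = Σ(broken) − Σ(formed) = 6472 − 8472 = −2000 kJ

ΔH ≈ −2000 kJ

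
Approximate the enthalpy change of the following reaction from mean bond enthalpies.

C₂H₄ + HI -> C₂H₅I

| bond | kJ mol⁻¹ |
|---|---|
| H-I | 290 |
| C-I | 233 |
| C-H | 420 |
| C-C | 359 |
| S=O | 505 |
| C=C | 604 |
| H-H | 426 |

ΔH ≈ −118 kJ

Bonds broken (reactants):
  C-H: 4 × 420 = 1680
  C=C: 1 × 604 = 604
  H-I: 1 × 290 = 290
  Σ(broken) = 2574 kJ
Bonds formed (products):
  C-C: 1 × 359 = 359
  C-H: 5 × 420 = 2100
  C-I: 1 × 233 = 233
  Σ(formed) = 2692 kJ
ΔH = Σ(broken) − Σ(formed) = 2574 − 2692 = −118 kJ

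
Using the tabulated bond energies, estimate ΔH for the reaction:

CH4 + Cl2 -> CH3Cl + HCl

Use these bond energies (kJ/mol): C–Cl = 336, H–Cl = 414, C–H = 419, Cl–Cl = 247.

ΔH ≈ −84 kJ

Bonds broken (reactants):
  C–H: 4 × 419 = 1676
  Cl–Cl: 1 × 247 = 247
  Σ(broken) = 1923 kJ
Bonds formed (products):
  C–Cl: 1 × 336 = 336
  C–H: 3 × 419 = 1257
  H–Cl: 1 × 414 = 414
  Σ(formed) = 2007 kJ
ΔH = Σ(broken) − Σ(formed) = 1923 − 2007 = −84 kJ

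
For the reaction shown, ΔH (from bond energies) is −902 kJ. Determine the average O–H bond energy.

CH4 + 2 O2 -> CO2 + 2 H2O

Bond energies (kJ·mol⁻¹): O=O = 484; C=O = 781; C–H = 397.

D(O–H) ≈ 474 kJ/mol

Let D be the O–H bond energy.
Σ(broken) = 4×397 + 2×484 = 2556
Σ(formed) = 2×781 + 4×D = 1562 + 4D
ΔH = Σ(broken) − Σ(formed) = (2556) − (1562 + 4D) = +994 − 4D
Setting this equal to −902 kJ gives 4D = 1896, so D = 474 kJ/mol.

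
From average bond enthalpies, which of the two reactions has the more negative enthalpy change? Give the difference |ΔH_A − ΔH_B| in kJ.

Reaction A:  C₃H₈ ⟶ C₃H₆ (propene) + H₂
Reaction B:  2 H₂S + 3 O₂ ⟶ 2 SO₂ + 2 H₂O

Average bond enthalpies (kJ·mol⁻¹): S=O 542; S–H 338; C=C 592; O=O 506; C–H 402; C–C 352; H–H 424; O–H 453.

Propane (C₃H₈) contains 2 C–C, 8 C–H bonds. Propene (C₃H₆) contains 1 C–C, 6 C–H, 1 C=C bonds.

Reaction A:
  Bonds broken (reactants):
    C–C: 2 × 352 = 704
    C–H: 8 × 402 = 3216
    Σ(broken) = 3920 kJ
  Bonds formed (products):
    C–C: 1 × 352 = 352
    C–H: 6 × 402 = 2412
    C=C: 1 × 592 = 592
    H–H: 1 × 424 = 424
    Σ(formed) = 3780 kJ
  ΔH_A = 3920 − 3780 = +140 kJ
Reaction B:
  Bonds broken (reactants):
    O=O: 3 × 506 = 1518
    S–H: 4 × 338 = 1352
    Σ(broken) = 2870 kJ
  Bonds formed (products):
    O–H: 4 × 453 = 1812
    S=O: 4 × 542 = 2168
    Σ(formed) = 3980 kJ
  ΔH_B = 2870 − 3980 = −1110 kJ
ΔH_A − ΔH_B = +1250 kJ, so reaction B has the more negative ΔH; |ΔH_A − ΔH_B| = 1250 kJ.

Reaction B, by 1250 kJ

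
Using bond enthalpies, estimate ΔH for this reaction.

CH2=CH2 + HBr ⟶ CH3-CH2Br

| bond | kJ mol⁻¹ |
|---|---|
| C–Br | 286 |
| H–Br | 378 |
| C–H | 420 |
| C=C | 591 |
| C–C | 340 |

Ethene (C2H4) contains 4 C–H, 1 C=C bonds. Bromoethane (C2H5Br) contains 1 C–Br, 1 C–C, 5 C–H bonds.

Bonds broken (reactants):
  C–H: 4 × 420 = 1680
  C=C: 1 × 591 = 591
  H–Br: 1 × 378 = 378
  Σ(broken) = 2649 kJ
Bonds formed (products):
  C–Br: 1 × 286 = 286
  C–C: 1 × 340 = 340
  C–H: 5 × 420 = 2100
  Σ(formed) = 2726 kJ
ΔH = Σ(broken) − Σ(formed) = 2649 − 2726 = −77 kJ

ΔH ≈ −77 kJ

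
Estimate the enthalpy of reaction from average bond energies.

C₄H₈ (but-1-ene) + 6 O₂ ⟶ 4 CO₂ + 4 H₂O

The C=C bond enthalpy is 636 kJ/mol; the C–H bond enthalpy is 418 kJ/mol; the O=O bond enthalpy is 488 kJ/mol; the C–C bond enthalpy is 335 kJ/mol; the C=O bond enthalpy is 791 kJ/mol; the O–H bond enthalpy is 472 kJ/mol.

Bonds broken (reactants):
  C–C: 2 × 335 = 670
  C–H: 8 × 418 = 3344
  C=C: 1 × 636 = 636
  O=O: 6 × 488 = 2928
  Σ(broken) = 7578 kJ
Bonds formed (products):
  C=O: 8 × 791 = 6328
  O–H: 8 × 472 = 3776
  Σ(formed) = 10104 kJ
ΔH = Σ(broken) − Σ(formed) = 7578 − 10104 = −2526 kJ

ΔH ≈ −2526 kJ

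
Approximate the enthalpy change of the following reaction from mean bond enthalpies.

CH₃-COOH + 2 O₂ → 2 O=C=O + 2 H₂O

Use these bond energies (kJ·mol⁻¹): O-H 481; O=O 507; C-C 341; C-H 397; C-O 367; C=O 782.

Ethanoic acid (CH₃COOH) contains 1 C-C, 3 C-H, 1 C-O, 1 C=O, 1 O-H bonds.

ΔH ≈ −876 kJ

Bonds broken (reactants):
  C-C: 1 × 341 = 341
  C-H: 3 × 397 = 1191
  C-O: 1 × 367 = 367
  C=O: 1 × 782 = 782
  O-H: 1 × 481 = 481
  O=O: 2 × 507 = 1014
  Σ(broken) = 4176 kJ
Bonds formed (products):
  C=O: 4 × 782 = 3128
  O-H: 4 × 481 = 1924
  Σ(formed) = 5052 kJ
ΔH = Σ(broken) − Σ(formed) = 4176 − 5052 = −876 kJ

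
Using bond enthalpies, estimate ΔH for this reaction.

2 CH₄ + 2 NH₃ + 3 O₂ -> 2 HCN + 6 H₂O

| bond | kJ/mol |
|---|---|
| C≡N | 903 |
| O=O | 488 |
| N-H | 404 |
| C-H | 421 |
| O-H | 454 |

Bonds broken (reactants):
  C-H: 8 × 421 = 3368
  N-H: 6 × 404 = 2424
  O=O: 3 × 488 = 1464
  Σ(broken) = 7256 kJ
Bonds formed (products):
  C≡N: 2 × 903 = 1806
  C-H: 2 × 421 = 842
  O-H: 12 × 454 = 5448
  Σ(formed) = 8096 kJ
ΔH = Σ(broken) − Σ(formed) = 7256 − 8096 = −840 kJ

ΔH ≈ −840 kJ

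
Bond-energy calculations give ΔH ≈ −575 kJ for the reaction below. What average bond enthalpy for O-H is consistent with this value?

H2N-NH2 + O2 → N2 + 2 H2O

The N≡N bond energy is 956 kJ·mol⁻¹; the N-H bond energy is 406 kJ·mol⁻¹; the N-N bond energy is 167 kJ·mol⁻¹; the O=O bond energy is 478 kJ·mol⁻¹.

Let D be the O-H bond energy.
Σ(broken) = 4×406 + 1×167 + 1×478 = 2269
Σ(formed) = 1×956 + 4×D = 956 + 4D
ΔH = Σ(broken) − Σ(formed) = (2269) − (956 + 4D) = +1313 − 4D
Setting this equal to −575 kJ gives 4D = 1888, so D = 472 kJ/mol.

D(O-H) ≈ 472 kJ/mol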